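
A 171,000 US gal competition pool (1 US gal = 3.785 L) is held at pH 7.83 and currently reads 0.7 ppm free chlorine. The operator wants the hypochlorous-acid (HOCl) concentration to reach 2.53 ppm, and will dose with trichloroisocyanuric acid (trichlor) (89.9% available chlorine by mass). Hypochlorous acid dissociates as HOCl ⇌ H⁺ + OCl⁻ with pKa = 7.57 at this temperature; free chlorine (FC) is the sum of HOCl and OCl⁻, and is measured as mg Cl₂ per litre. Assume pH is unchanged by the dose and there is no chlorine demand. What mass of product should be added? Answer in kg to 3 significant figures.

4.63 kg

Volume: 171,000 US gal × 3.785 L/gal = 647,235 L.
[OCl⁻]/[HOCl] = 10^(pH − pKa) = 10^(7.83 − 7.57) = 1.82; fraction as HOCl = 1/(1 + 1.82) = 0.3546.
Free chlorine required for 2.53 ppm HOCl: 2.53 / 0.3546 = 7.134 ppm.
FC to add: 7.134 − 0.7 = 6.434 mg/L as Cl₂.
Cl₂ equivalent: 6.434 mg/L × 647,235 L = 4164 g.
Product at 89.9% available Cl: 4164 / 0.899 = 4632 g.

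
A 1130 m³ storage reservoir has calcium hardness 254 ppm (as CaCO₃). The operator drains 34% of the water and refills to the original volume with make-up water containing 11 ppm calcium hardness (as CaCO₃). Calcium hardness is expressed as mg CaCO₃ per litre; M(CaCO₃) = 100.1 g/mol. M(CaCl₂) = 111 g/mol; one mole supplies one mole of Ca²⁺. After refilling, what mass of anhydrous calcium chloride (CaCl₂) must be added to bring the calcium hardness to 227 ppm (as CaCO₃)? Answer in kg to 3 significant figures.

69.7 kg

Volume: 1130 m³ = 1,130,000 L.
After draining 34% and refilling: 254 × 0.66 + 11 × 0.34 = 171.38 ppm.
Deficit to target: 227 − 171.38 = 55.62 mg/L.
As CaCO₃: 55.62 mg/L × 1,130,000 L = 62,850 g; ÷ 100.1 = 627.9 mol Ca²⁺.
Mass: 627.9 × 111 = 69,690 g.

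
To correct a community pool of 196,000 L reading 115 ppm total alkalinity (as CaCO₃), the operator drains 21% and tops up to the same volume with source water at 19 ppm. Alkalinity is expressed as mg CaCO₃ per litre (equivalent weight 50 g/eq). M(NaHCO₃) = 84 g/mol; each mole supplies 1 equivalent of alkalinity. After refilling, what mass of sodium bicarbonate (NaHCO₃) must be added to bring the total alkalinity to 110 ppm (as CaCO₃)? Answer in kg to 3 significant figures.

4.99 kg

After draining 21% and refilling: 115 × 0.79 + 19 × 0.21 = 94.84 ppm.
Deficit to target: 110 − 94.84 = 15.16 mg/L.
As CaCO₃: 15.16 mg/L × 196,000 L = 2971 g; ÷ 50 g/eq ÷ 1 = 59.43 mol NaHCO₃.
Mass: 59.43 × 84 = 4992 g.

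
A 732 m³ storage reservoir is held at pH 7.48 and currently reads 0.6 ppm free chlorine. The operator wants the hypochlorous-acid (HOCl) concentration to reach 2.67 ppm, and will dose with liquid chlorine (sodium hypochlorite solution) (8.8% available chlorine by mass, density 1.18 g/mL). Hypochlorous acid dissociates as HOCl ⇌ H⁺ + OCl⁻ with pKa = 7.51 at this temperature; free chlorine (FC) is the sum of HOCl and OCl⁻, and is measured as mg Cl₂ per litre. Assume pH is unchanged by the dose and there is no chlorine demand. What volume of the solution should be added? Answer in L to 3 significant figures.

Volume: 732 m³ = 732,000 L.
[OCl⁻]/[HOCl] = 10^(pH − pKa) = 10^(7.48 − 7.51) = 0.9333; fraction as HOCl = 1/(1 + 0.9333) = 0.5173.
Free chlorine required for 2.67 ppm HOCl: 2.67 / 0.5173 = 5.162 ppm.
FC to add: 5.162 − 0.6 = 4.562 mg/L as Cl₂.
Cl₂ equivalent: 4.562 mg/L × 732,000 L = 3339 g.
Product at 8.8% available Cl: 3339 / 0.088 = 37,950 g.
Volume: 37,950 g ÷ 1.18 g/mL = 32,160 mL.

32.2 L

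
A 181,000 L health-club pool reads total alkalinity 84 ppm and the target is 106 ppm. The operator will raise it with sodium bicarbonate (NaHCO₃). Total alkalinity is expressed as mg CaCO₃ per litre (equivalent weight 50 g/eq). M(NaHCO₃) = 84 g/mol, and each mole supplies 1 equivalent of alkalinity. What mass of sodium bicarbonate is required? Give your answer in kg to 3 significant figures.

Alkalinity to add: (106 − 84) = 22 mg/L as CaCO₃ × 181,000 L = 3982 g as CaCO₃.
Equivalents: 3982 g ÷ 50 g/eq = 79.64 eq.
NaHCO₃ supplies 1 eq per mole → 79.64 mol.
Mass: 79.64 mol × 84 g/mol = 6690 g.

6.69 kg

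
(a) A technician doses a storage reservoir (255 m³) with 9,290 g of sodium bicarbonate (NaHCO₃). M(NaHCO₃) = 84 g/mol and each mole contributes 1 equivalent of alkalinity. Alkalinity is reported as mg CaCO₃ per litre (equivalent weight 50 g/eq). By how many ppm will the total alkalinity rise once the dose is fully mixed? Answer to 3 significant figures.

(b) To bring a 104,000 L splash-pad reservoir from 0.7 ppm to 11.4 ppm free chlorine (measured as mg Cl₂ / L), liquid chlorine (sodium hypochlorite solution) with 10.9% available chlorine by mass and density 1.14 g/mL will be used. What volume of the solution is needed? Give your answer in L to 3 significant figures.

(a) Volume: 255 m³ = 255,000 L.
(a) Moles of NaHCO₃: 9,290 g ÷ 84 g/mol = 110.6 mol → 110.6 eq of alkalinity.
(a) As CaCO₃: 110.6 eq × 50 g/eq = 5530 g.
(a) Rise: 5530 g / 255,000 L × 1000 = 21.69 mg/L.

(b) Chlorine deficit: 11.4 − 0.7 = 10.7 ppm = 10.7 mg/L as Cl₂.
(b) Cl₂ equivalent needed: 10.7 mg/L × 104,000 L = 1,113,000 mg = 1113 g.
(b) Product at 10.9% available chlorine: 1113 / 0.109 = 10,210 g.
(b) Volume at density 1.14 g/mL: 10,210 g ÷ 1.14 g/mL = 8955 mL.

(a) 21.7 ppm; (b) 8.96 L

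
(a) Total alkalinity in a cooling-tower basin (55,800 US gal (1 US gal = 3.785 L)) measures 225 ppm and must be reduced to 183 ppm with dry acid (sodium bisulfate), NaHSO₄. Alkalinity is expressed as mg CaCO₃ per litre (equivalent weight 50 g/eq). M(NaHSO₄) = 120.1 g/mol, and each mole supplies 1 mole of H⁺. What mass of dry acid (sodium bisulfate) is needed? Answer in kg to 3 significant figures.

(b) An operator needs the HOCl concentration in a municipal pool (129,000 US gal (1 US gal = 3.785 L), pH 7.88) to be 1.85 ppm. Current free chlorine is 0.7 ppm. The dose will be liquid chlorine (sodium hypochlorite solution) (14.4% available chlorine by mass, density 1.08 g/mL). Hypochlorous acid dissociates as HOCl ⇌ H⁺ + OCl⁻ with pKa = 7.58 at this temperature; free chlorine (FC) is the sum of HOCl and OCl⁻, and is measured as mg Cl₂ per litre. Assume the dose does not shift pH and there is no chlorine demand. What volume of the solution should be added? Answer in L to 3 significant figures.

(a) 21.3 kg; (b) 15.2 L

(a) Volume: 55,800 US gal × 3.785 L/gal = 211,203 L.
(a) Alkalinity to neutralize: (225 − 183) = 42 mg/L as CaCO₃ × 211,203 L = 8871 g as CaCO₃.
(a) Equivalents of H⁺ required: 8871 ÷ 50 g/eq = 177.4 eq = 177.4 mol NaHSO₄.
(a) Mass of NaHSO₄: 177.4 × 120.1 = 21,310 g.

(b) Volume: 129,000 US gal × 3.785 L/gal = 488,265 L.
(b) [OCl⁻]/[HOCl] = 10^(pH − pKa) = 10^(7.88 − 7.58) = 1.995; fraction as HOCl = 1/(1 + 1.995) = 0.3339.
(b) Free chlorine required for 1.85 ppm HOCl: 1.85 / 0.3339 = 5.541 ppm.
(b) FC to add: 5.541 − 0.7 = 4.841 mg/L as Cl₂.
(b) Cl₂ equivalent: 4.841 mg/L × 488,265 L = 2364 g.
(b) Product at 14.4% available Cl: 2364 / 0.144 = 16,420 g.
(b) Volume: 16,420 g ÷ 1.08 g/mL = 15,200 mL.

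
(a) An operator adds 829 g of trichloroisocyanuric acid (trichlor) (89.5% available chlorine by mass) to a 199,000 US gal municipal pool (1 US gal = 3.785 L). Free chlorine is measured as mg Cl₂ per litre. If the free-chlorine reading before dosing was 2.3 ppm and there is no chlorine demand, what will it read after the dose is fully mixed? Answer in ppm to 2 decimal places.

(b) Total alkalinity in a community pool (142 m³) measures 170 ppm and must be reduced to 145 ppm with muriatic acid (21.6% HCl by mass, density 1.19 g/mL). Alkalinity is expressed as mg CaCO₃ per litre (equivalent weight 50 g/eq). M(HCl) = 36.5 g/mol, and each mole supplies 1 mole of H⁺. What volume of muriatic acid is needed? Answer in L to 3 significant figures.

(a) Volume: 199,000 US gal × 3.785 L/gal = 753,215 L.
(a) Available chlorine delivered: 829 g × 0.895 = 742 g as Cl₂.
(a) Concentration rise: 742 g / 753,215 L = 0.9851 mg/L = 0.99 ppm.
(a) Final FC: 2.3 + 0.99 = 3.29 ppm.

(b) Volume: 142 m³ = 142,000 L.
(b) Alkalinity to neutralize: (170 − 145) = 25 mg/L as CaCO₃ × 142,000 L = 3550 g as CaCO₃.
(b) Equivalents of H⁺ required: 3550 ÷ 50 g/eq = 71 eq = 71 mol HCl.
(b) Mass of HCl: 71 × 36.5 = 2592 g.
(b) Mass of 21.6% solution: 2592 / 0.216 = 12,000 g.
(b) Volume: 12,000 g ÷ 1.19 g/mL = 10,080 mL.

(a) 3.29 ppm; (b) 10.1 L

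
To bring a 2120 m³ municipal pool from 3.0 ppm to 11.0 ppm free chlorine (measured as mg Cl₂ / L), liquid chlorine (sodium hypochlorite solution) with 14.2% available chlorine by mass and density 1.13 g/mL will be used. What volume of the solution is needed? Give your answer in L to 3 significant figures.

Volume: 2120 m³ = 2,120,000 L.
Chlorine deficit: 11.0 − 3.0 = 8 ppm = 8 mg/L as Cl₂.
Cl₂ equivalent needed: 8 mg/L × 2,120,000 L = 16,960,000 mg = 16,960 g.
Product at 14.2% available chlorine: 16,960 / 0.142 = 119,400 g.
Volume at density 1.13 g/mL: 119,400 g ÷ 1.13 g/mL = 105,700 mL.

106 L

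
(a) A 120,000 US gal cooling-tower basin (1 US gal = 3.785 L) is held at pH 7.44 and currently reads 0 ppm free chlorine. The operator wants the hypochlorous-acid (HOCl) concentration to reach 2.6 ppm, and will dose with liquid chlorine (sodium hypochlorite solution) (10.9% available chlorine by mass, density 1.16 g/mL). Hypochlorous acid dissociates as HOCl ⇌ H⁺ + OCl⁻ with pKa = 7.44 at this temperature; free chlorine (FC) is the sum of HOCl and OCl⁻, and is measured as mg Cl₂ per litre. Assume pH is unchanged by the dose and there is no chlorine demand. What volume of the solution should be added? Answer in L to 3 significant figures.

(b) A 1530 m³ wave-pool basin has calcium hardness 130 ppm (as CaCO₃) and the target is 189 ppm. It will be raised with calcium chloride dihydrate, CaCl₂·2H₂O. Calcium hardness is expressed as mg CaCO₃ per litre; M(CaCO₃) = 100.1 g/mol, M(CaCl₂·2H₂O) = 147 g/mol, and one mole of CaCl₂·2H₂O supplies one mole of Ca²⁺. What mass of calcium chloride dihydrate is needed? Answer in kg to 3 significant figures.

(a) 18.7 L; (b) 133 kg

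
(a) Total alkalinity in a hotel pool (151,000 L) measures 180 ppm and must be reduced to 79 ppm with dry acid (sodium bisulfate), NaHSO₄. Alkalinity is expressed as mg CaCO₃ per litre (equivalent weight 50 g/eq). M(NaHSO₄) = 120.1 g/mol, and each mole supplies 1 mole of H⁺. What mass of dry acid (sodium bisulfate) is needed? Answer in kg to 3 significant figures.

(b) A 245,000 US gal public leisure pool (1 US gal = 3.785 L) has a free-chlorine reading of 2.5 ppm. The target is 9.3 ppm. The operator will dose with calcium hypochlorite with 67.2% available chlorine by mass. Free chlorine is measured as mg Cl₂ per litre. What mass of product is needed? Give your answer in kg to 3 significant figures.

(a) Alkalinity to neutralize: (180 − 79) = 101 mg/L as CaCO₃ × 151,000 L = 15,250 g as CaCO₃.
(a) Equivalents of H⁺ required: 15,250 ÷ 50 g/eq = 305 eq = 305 mol NaHSO₄.
(a) Mass of NaHSO₄: 305 × 120.1 = 36,630 g.

(b) Volume: 245,000 US gal × 3.785 L/gal = 927,325 L.
(b) Chlorine deficit: 9.3 − 2.5 = 6.8 ppm = 6.8 mg/L as Cl₂.
(b) Cl₂ equivalent needed: 6.8 mg/L × 927,325 L = 6,306,000 mg = 6306 g.
(b) Product at 67.2% available chlorine: 6306 / 0.672 = 9384 g.

(a) 36.6 kg; (b) 9.38 kg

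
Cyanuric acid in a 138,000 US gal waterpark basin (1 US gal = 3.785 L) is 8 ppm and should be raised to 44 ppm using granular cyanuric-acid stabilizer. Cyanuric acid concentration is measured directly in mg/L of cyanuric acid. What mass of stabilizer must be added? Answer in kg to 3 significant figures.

18.8 kg

Volume: 138,000 US gal × 3.785 L/gal = 522,330 L.
CYA to add: (44 − 8) = 36 mg/L × 522,330 L = 18,800 g cyanuric acid.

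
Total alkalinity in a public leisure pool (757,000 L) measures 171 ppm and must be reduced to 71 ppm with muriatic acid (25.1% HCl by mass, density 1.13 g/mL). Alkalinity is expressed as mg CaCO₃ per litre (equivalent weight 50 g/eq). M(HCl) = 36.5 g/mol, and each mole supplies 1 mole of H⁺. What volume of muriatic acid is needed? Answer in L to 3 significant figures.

195 L

Alkalinity to neutralize: (171 − 71) = 100 mg/L as CaCO₃ × 757,000 L = 75,700 g as CaCO₃.
Equivalents of H⁺ required: 75,700 ÷ 50 g/eq = 1514 eq = 1514 mol HCl.
Mass of HCl: 1514 × 36.5 = 55,260 g.
Mass of 25.1% solution: 55,260 / 0.251 = 220,200 g.
Volume: 220,200 g ÷ 1.13 g/mL = 194,800 mL.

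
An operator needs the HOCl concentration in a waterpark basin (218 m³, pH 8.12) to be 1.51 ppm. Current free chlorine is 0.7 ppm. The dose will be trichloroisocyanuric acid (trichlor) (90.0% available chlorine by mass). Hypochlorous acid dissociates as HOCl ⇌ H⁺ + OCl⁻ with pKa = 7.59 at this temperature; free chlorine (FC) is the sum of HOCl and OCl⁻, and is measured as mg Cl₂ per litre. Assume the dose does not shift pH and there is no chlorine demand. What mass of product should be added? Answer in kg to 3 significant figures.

1.44 kg

Volume: 218 m³ = 218,000 L.
[OCl⁻]/[HOCl] = 10^(pH − pKa) = 10^(8.12 − 7.59) = 3.388; fraction as HOCl = 1/(1 + 3.388) = 0.2279.
Free chlorine required for 1.51 ppm HOCl: 1.51 / 0.2279 = 6.627 ppm.
FC to add: 6.627 − 0.7 = 5.927 mg/L as Cl₂.
Cl₂ equivalent: 5.927 mg/L × 218,000 L = 1292 g.
Product at 90.0% available Cl: 1292 / 0.9 = 1436 g.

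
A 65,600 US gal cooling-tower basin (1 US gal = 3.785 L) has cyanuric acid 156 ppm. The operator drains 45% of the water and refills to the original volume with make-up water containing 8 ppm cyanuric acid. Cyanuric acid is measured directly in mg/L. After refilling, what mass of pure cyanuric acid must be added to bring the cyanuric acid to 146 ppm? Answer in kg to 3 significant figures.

14.1 kg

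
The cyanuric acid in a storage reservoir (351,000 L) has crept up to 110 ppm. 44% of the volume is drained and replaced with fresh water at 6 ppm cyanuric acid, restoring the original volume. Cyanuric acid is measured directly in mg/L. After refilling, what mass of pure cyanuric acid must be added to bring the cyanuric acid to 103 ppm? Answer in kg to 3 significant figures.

After draining 44% and refilling: 110 × 0.56 + 6 × 0.44 = 64.24 ppm.
Deficit to target: 103 − 64.24 = 38.76 mg/L.
Mass: 38.76 mg/L × 351,000 L = 13,600 g cyanuric acid.

13.6 kg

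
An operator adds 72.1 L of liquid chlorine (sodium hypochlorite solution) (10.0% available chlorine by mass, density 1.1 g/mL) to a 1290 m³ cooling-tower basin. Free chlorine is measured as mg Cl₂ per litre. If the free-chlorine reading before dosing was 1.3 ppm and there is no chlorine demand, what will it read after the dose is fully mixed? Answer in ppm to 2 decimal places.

7.45 ppm

Volume: 1290 m³ = 1,290,000 L.
Mass of solution: 72.1 L × 1000 mL/L × 1.1 g/mL = 79,310 g.
Available chlorine delivered: 79,310 g × 0.1 = 7931 g as Cl₂.
Concentration rise: 7931 g / 1,290,000 L = 6.148 mg/L = 6.15 ppm.
Final FC: 1.3 + 6.15 = 7.45 ppm.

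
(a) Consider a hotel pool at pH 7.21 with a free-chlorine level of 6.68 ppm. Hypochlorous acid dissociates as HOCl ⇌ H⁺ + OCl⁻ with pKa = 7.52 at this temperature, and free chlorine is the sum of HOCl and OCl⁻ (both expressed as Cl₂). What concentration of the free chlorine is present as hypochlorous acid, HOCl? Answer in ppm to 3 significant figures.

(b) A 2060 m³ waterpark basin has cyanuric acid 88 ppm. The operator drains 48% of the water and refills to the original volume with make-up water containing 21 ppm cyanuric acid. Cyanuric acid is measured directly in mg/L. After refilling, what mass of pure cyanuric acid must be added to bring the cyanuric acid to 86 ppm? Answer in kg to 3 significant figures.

(a) 4.48 ppm; (b) 62.1 kg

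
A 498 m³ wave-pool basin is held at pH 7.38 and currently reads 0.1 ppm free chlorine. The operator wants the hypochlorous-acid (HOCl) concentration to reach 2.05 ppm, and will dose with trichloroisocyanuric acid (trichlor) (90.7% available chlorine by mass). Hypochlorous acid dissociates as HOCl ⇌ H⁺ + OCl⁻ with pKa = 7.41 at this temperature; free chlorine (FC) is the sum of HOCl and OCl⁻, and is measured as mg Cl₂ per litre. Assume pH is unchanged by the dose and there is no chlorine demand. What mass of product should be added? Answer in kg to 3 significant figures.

2.12 kg

Volume: 498 m³ = 498,000 L.
[OCl⁻]/[HOCl] = 10^(pH − pKa) = 10^(7.38 − 7.41) = 0.9333; fraction as HOCl = 1/(1 + 0.9333) = 0.5173.
Free chlorine required for 2.05 ppm HOCl: 2.05 / 0.5173 = 3.963 ppm.
FC to add: 3.963 − 0.1 = 3.863 mg/L as Cl₂.
Cl₂ equivalent: 3.863 mg/L × 498,000 L = 1924 g.
Product at 90.7% available Cl: 1924 / 0.907 = 2121 g.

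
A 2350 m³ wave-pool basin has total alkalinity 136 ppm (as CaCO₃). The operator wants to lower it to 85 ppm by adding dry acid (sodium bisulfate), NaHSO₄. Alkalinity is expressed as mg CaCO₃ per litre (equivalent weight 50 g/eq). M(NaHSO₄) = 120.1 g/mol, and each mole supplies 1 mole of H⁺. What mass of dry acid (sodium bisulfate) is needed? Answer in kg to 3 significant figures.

288 kg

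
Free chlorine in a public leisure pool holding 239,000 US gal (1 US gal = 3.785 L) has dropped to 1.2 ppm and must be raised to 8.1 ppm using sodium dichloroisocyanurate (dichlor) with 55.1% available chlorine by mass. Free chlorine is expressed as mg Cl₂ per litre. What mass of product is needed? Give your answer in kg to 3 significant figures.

Volume: 239,000 US gal × 3.785 L/gal = 904,615 L.
Chlorine deficit: 8.1 − 1.2 = 6.9 ppm = 6.9 mg/L as Cl₂.
Cl₂ equivalent needed: 6.9 mg/L × 904,615 L = 6,242,000 mg = 6242 g.
Product at 55.1% available chlorine: 6242 / 0.551 = 11,330 g.

11.3 kg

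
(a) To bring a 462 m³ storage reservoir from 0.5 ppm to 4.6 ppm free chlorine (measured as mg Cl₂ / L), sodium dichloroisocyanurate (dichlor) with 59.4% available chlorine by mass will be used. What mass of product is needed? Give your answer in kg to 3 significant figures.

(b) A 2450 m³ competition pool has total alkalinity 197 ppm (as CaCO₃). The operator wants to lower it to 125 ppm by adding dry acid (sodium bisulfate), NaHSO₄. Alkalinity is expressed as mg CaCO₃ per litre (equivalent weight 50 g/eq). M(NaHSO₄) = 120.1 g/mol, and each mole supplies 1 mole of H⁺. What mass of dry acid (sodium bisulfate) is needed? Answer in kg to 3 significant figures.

(a) 3.19 kg; (b) 424 kg

(a) Volume: 462 m³ = 462,000 L.
(a) Chlorine deficit: 4.6 − 0.5 = 4.1 ppm = 4.1 mg/L as Cl₂.
(a) Cl₂ equivalent needed: 4.1 mg/L × 462,000 L = 1,894,000 mg = 1894 g.
(a) Product at 59.4% available chlorine: 1894 / 0.594 = 3189 g.

(b) Volume: 2450 m³ = 2,450,000 L.
(b) Alkalinity to neutralize: (197 − 125) = 72 mg/L as CaCO₃ × 2,450,000 L = 176,400 g as CaCO₃.
(b) Equivalents of H⁺ required: 176,400 ÷ 50 g/eq = 3528 eq = 3528 mol NaHSO₄.
(b) Mass of NaHSO₄: 3528 × 120.1 = 423,700 g.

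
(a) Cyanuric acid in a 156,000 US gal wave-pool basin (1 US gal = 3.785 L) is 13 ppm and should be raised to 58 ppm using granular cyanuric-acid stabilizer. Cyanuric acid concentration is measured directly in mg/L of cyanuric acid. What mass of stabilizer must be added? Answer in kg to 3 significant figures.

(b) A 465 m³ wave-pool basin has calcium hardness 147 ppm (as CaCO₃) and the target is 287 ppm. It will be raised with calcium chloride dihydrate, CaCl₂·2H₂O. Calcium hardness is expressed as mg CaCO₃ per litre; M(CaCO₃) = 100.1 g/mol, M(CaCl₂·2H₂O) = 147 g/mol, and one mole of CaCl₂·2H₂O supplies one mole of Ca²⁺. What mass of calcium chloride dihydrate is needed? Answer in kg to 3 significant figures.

(a) 26.6 kg; (b) 95.6 kg

(a) Volume: 156,000 US gal × 3.785 L/gal = 590,460 L.
(a) CYA to add: (58 − 13) = 45 mg/L × 590,460 L = 26,570 g cyanuric acid.

(b) Volume: 465 m³ = 465,000 L.
(b) Hardness to add: (287 − 147) = 140 mg/L as CaCO₃ × 465,000 L = 65,100 g as CaCO₃.
(b) Moles of Ca²⁺ (1 mol Ca²⁺ ≡ 1 mol CaCO₃): 65,100 / 100.1 g/mol = 650.3 mol.
(b) Mass of CaCl₂·2H₂O: 650.3 × 147 = 95,600 g.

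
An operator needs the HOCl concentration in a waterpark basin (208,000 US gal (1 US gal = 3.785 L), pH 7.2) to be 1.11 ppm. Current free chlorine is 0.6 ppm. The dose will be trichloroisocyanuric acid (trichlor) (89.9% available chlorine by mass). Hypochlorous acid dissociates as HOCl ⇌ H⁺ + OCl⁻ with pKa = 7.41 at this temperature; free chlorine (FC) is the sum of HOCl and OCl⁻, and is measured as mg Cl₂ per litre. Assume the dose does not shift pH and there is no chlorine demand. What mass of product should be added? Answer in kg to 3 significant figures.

Volume: 208,000 US gal × 3.785 L/gal = 787,280 L.
[OCl⁻]/[HOCl] = 10^(pH − pKa) = 10^(7.2 − 7.41) = 0.6166; fraction as HOCl = 1/(1 + 0.6166) = 0.6186.
Free chlorine required for 1.11 ppm HOCl: 1.11 / 0.6186 = 1.794 ppm.
FC to add: 1.794 − 0.6 = 1.194 mg/L as Cl₂.
Cl₂ equivalent: 1.194 mg/L × 787,280 L = 940.3 g.
Product at 89.9% available Cl: 940.3 / 0.899 = 1046 g.

1.05 kg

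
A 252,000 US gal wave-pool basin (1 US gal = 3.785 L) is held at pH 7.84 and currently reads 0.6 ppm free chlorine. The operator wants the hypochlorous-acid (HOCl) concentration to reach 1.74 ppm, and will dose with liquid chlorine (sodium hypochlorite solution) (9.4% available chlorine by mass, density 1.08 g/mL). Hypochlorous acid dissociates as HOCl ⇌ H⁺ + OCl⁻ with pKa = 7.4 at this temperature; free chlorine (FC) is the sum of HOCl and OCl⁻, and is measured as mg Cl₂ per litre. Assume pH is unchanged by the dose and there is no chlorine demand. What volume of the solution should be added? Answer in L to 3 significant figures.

Volume: 252,000 US gal × 3.785 L/gal = 953,820 L.
[OCl⁻]/[HOCl] = 10^(pH − pKa) = 10^(7.84 − 7.4) = 2.754; fraction as HOCl = 1/(1 + 2.754) = 0.2664.
Free chlorine required for 1.74 ppm HOCl: 1.74 / 0.2664 = 6.532 ppm.
FC to add: 6.532 − 0.6 = 5.932 mg/L as Cl₂.
Cl₂ equivalent: 5.932 mg/L × 953,820 L = 5658 g.
Product at 9.4% available Cl: 5658 / 0.094 = 60,200 g.
Volume: 60,200 g ÷ 1.08 g/mL = 55,740 mL.

55.7 L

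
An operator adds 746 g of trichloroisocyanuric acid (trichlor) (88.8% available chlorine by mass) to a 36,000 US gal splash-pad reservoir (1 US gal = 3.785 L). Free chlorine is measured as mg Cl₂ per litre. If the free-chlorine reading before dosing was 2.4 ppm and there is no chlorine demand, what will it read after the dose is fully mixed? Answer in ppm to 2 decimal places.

7.26 ppm

Volume: 36,000 US gal × 3.785 L/gal = 136,260 L.
Available chlorine delivered: 746 g × 0.888 = 662.4 g as Cl₂.
Concentration rise: 662.4 g / 136,260 L = 4.862 mg/L = 4.86 ppm.
Final FC: 2.4 + 4.86 = 7.26 ppm.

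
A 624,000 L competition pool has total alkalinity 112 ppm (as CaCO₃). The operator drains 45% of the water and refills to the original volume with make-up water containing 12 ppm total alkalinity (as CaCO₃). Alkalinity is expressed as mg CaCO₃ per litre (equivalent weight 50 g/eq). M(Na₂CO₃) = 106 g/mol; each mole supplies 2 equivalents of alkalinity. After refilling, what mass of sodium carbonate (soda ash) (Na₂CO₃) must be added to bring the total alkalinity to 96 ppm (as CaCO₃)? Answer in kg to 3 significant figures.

19.2 kg

After draining 45% and refilling: 112 × 0.55 + 12 × 0.45 = 67 ppm.
Deficit to target: 96 − 67 = 29 mg/L.
As CaCO₃: 29 mg/L × 624,000 L = 18,100 g; ÷ 50 g/eq ÷ 2 = 181 mol Na₂CO₃.
Mass: 181 × 106 = 19,180 g.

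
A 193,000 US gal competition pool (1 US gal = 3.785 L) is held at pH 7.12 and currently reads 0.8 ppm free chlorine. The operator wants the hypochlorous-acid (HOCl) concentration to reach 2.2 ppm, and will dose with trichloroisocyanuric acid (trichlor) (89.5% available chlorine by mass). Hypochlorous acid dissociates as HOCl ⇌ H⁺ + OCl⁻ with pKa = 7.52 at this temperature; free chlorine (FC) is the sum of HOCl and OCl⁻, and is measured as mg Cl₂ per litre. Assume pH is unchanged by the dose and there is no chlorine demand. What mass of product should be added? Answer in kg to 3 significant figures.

Volume: 193,000 US gal × 3.785 L/gal = 730,505 L.
[OCl⁻]/[HOCl] = 10^(pH − pKa) = 10^(7.12 − 7.52) = 0.3981; fraction as HOCl = 1/(1 + 0.3981) = 0.7153.
Free chlorine required for 2.2 ppm HOCl: 2.2 / 0.7153 = 3.076 ppm.
FC to add: 3.076 − 0.8 = 2.276 mg/L as Cl₂.
Cl₂ equivalent: 2.276 mg/L × 730,505 L = 1663 g.
Product at 89.5% available Cl: 1663 / 0.895 = 1858 g.

1.86 kg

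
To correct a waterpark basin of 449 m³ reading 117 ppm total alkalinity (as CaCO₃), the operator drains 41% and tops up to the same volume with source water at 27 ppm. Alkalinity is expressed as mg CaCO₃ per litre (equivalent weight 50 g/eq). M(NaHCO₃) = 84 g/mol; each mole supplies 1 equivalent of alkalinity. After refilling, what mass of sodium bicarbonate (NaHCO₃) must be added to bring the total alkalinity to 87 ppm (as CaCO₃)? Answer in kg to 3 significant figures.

5.20 kg

Volume: 449 m³ = 449,000 L.
After draining 41% and refilling: 117 × 0.59 + 27 × 0.41 = 80.1 ppm.
Deficit to target: 87 − 80.1 = 6.9 mg/L.
As CaCO₃: 6.9 mg/L × 449,000 L = 3098 g; ÷ 50 g/eq ÷ 1 = 61.96 mol NaHCO₃.
Mass: 61.96 × 84 = 5205 g.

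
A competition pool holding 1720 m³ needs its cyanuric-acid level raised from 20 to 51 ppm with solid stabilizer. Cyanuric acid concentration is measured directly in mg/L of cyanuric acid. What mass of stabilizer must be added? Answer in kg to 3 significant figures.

53.3 kg

Volume: 1720 m³ = 1,720,000 L.
CYA to add: (51 − 20) = 31 mg/L × 1,720,000 L = 53,320 g cyanuric acid.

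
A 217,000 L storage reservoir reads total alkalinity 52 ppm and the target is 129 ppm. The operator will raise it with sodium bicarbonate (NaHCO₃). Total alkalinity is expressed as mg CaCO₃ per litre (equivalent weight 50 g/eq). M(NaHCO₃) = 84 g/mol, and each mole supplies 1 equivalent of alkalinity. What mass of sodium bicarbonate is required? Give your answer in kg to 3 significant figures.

Alkalinity to add: (129 − 52) = 77 mg/L as CaCO₃ × 217,000 L = 16,710 g as CaCO₃.
Equivalents: 16,710 g ÷ 50 g/eq = 334.2 eq.
NaHCO₃ supplies 1 eq per mole → 334.2 mol.
Mass: 334.2 mol × 84 g/mol = 28,070 g.

28.1 kg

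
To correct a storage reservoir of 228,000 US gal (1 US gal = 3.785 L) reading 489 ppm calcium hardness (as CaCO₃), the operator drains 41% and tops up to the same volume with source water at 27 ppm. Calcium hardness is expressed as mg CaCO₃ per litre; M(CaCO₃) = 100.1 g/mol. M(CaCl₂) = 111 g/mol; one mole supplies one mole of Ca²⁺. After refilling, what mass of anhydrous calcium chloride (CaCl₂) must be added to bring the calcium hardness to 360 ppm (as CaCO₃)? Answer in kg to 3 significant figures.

57.8 kg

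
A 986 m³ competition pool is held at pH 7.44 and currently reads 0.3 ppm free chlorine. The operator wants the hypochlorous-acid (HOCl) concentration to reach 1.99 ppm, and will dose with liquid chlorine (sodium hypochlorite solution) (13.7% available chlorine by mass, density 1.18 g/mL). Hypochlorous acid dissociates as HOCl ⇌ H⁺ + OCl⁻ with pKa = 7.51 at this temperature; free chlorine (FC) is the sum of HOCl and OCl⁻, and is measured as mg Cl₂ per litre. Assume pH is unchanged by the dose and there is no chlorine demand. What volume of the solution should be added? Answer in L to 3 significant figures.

20.6 L

Volume: 986 m³ = 986,000 L.
[OCl⁻]/[HOCl] = 10^(pH − pKa) = 10^(7.44 − 7.51) = 0.8511; fraction as HOCl = 1/(1 + 0.8511) = 0.5402.
Free chlorine required for 1.99 ppm HOCl: 1.99 / 0.5402 = 3.684 ppm.
FC to add: 3.684 − 0.3 = 3.384 mg/L as Cl₂.
Cl₂ equivalent: 3.384 mg/L × 986,000 L = 3336 g.
Product at 13.7% available Cl: 3336 / 0.137 = 24,350 g.
Volume: 24,350 g ÷ 1.18 g/mL = 20,640 mL.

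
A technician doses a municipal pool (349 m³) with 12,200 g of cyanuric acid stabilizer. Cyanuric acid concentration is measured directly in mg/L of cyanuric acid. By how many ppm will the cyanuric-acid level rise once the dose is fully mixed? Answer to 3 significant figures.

Volume: 349 m³ = 349,000 L.
Rise: 12,200 g / 349,000 L × 1000 = 34.96 mg/L.

35.0 ppm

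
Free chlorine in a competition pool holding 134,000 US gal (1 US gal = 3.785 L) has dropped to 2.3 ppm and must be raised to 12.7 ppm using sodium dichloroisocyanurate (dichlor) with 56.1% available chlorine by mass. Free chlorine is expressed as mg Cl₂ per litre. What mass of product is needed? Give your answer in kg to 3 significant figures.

9.40 kg

Volume: 134,000 US gal × 3.785 L/gal = 507,190 L.
Chlorine deficit: 12.7 − 2.3 = 10.4 ppm = 10.4 mg/L as Cl₂.
Cl₂ equivalent needed: 10.4 mg/L × 507,190 L = 5,275,000 mg = 5275 g.
Product at 56.1% available chlorine: 5275 / 0.561 = 9402 g.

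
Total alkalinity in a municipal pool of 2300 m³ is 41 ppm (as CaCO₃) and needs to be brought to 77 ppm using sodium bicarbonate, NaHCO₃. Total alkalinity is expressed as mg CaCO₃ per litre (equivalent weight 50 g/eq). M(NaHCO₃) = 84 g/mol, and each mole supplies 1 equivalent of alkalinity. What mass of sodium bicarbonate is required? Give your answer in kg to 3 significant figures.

139 kg

Volume: 2300 m³ = 2,300,000 L.
Alkalinity to add: (77 − 41) = 36 mg/L as CaCO₃ × 2,300,000 L = 82,800 g as CaCO₃.
Equivalents: 82,800 g ÷ 50 g/eq = 1656 eq.
NaHCO₃ supplies 1 eq per mole → 1656 mol.
Mass: 1656 mol × 84 g/mol = 139,100 g.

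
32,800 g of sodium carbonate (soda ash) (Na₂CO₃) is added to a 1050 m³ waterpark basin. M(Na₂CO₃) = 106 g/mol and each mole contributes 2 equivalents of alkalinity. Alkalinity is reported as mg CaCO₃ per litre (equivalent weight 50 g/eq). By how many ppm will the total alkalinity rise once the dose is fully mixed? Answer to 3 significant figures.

Volume: 1050 m³ = 1,050,000 L.
Moles of Na₂CO₃: 32,800 g ÷ 106 g/mol = 309.4 mol → 618.9 eq of alkalinity.
As CaCO₃: 618.9 eq × 50 g/eq = 30,940 g.
Rise: 30,940 g / 1,050,000 L × 1000 = 29.47 mg/L.

29.5 ppm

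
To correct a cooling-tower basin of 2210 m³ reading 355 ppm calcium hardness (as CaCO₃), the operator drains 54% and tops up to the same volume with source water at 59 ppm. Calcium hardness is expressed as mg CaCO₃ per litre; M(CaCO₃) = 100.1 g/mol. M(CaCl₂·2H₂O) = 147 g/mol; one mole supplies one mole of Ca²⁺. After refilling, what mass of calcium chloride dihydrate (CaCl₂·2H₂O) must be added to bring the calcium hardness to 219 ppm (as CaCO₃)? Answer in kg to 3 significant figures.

77.4 kg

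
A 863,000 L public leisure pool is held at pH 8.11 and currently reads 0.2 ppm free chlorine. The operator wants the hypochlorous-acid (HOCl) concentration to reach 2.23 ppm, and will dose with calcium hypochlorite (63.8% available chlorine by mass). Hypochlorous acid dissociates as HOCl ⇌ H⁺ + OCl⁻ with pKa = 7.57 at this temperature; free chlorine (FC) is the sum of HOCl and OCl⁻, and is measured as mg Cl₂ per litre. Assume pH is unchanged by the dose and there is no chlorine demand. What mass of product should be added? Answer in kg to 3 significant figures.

13.2 kg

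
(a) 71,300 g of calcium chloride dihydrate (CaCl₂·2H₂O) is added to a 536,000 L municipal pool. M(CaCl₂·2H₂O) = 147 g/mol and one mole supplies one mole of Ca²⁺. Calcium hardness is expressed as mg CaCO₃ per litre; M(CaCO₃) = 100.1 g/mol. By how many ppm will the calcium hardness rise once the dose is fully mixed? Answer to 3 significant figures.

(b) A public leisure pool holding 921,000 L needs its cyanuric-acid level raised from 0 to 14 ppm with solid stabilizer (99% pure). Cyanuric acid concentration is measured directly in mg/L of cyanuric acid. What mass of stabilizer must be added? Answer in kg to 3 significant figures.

(a) Moles of Ca²⁺: 71,300 g ÷ 147 g/mol = 485 mol.
(a) As CaCO₃: 485 mol × 100.1 g/mol = 48,550 g.
(a) Rise: 48,550 g / 536,000 L × 1000 = 90.58 mg/L.

(b) CYA to add: (14 − 0) = 14 mg/L × 921,000 L = 12,890 g cyanuric acid.
(b) At 99% purity: 12,890 / 0.99 = 13,020 g product.

(a) 90.6 ppm; (b) 13.0 kg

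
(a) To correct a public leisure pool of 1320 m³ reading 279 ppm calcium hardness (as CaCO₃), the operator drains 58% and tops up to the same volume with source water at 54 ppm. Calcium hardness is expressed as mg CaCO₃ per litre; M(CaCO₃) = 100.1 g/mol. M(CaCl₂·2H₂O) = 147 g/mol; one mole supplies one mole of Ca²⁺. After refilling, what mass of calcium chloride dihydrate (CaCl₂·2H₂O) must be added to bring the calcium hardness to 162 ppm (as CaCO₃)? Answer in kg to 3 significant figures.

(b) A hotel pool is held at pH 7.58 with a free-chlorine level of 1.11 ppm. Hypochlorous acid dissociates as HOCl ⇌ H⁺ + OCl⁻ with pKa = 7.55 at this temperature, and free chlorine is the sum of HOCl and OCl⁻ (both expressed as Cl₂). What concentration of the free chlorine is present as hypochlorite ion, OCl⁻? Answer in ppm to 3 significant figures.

(a) Volume: 1320 m³ = 1,320,000 L.
(a) After draining 58% and refilling: 279 × 0.42 + 54 × 0.58 = 148.5 ppm.
(a) Deficit to target: 162 − 148.5 = 13.5 mg/L.
(a) As CaCO₃: 13.5 mg/L × 1,320,000 L = 17,820 g; ÷ 100.1 = 178 mol Ca²⁺.
(a) Mass: 178 × 147 = 26,170 g.

(b) [OCl⁻]/[HOCl] = 10^(pH − pKa) = 10^(7.58 − 7.55) = 10^0.03 = 1.072.
(b) Fraction as HOCl = 1 / (1 + 1.072) = 0.4827.
(b) OCl⁻ = (1 − 0.4827) × 1.11 ppm = 0.5742 ppm.

(a) 26.2 kg; (b) 0.574 ppm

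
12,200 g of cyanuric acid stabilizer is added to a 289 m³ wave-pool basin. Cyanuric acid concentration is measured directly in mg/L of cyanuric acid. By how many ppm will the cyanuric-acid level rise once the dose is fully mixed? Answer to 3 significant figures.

42.2 ppm

Volume: 289 m³ = 289,000 L.
Rise: 12,200 g / 289,000 L × 1000 = 42.21 mg/L.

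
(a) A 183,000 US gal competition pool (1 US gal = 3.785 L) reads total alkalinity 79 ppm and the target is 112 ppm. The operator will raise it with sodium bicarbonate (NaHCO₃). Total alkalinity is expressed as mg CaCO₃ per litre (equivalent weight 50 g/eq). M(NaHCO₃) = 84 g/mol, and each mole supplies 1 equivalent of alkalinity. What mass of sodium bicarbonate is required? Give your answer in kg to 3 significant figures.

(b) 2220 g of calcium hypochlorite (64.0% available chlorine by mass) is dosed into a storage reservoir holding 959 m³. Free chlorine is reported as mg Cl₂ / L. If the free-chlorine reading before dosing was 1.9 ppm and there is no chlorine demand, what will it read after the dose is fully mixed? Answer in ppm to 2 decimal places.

(a) 38.4 kg; (b) 3.38 ppm

(a) Volume: 183,000 US gal × 3.785 L/gal = 692,655 L.
(a) Alkalinity to add: (112 − 79) = 33 mg/L as CaCO₃ × 692,655 L = 22,860 g as CaCO₃.
(a) Equivalents: 22,860 g ÷ 50 g/eq = 457.2 eq.
(a) NaHCO₃ supplies 1 eq per mole → 457.2 mol.
(a) Mass: 457.2 mol × 84 g/mol = 38,400 g.

(b) Volume: 959 m³ = 959,000 L.
(b) Available chlorine delivered: 2220 g × 0.64 = 1421 g as Cl₂.
(b) Concentration rise: 1421 g / 959,000 L = 1.482 mg/L = 1.48 ppm.
(b) Final FC: 1.9 + 1.48 = 3.38 ppm.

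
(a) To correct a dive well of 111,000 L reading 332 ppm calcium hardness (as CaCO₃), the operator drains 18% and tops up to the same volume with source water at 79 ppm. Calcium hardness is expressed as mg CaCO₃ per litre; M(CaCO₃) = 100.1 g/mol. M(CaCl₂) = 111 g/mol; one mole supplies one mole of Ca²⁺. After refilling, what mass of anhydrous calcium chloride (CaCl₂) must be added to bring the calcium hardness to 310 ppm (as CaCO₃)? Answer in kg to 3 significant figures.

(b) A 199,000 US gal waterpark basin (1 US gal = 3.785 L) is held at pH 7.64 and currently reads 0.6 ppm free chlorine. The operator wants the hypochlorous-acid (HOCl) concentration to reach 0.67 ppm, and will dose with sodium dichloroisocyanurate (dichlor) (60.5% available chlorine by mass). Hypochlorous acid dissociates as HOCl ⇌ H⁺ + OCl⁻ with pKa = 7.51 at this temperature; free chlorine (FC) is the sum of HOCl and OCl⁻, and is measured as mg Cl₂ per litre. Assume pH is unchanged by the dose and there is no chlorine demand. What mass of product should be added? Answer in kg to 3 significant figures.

(a) After draining 18% and refilling: 332 × 0.82 + 79 × 0.18 = 286.46 ppm.
(a) Deficit to target: 310 − 286.46 = 23.54 mg/L.
(a) As CaCO₃: 23.54 mg/L × 111,000 L = 2613 g; ÷ 100.1 = 26.1 mol Ca²⁺.
(a) Mass: 26.1 × 111 = 2897 g.

(b) Volume: 199,000 US gal × 3.785 L/gal = 753,215 L.
(b) [OCl⁻]/[HOCl] = 10^(pH − pKa) = 10^(7.64 − 7.51) = 1.349; fraction as HOCl = 1/(1 + 1.349) = 0.4257.
(b) Free chlorine required for 0.67 ppm HOCl: 0.67 / 0.4257 = 1.574 ppm.
(b) FC to add: 1.574 − 0.6 = 0.9738 mg/L as Cl₂.
(b) Cl₂ equivalent: 0.9738 mg/L × 753,215 L = 733.5 g.
(b) Product at 60.5% available Cl: 733.5 / 0.605 = 1212 g.

(a) 2.90 kg; (b) 1.21 kg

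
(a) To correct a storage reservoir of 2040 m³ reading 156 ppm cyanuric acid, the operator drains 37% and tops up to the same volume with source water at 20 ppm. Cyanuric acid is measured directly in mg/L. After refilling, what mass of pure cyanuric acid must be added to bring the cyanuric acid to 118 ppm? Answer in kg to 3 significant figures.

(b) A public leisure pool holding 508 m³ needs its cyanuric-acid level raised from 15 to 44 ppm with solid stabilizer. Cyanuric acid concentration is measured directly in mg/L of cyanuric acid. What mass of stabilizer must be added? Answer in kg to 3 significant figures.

(a) 25.1 kg; (b) 14.7 kg

(a) Volume: 2040 m³ = 2,040,000 L.
(a) After draining 37% and refilling: 156 × 0.63 + 20 × 0.37 = 105.68 ppm.
(a) Deficit to target: 118 − 105.68 = 12.32 mg/L.
(a) Mass: 12.32 mg/L × 2,040,000 L = 25,130 g cyanuric acid.

(b) Volume: 508 m³ = 508,000 L.
(b) CYA to add: (44 − 15) = 29 mg/L × 508,000 L = 14,730 g cyanuric acid.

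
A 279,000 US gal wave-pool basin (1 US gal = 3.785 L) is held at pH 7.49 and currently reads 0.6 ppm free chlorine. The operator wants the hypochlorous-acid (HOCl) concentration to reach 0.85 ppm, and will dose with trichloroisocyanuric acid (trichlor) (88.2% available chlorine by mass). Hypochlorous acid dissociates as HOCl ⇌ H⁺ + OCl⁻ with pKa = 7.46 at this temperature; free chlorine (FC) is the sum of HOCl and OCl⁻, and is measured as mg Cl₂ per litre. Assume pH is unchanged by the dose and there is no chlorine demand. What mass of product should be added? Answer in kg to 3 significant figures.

1.39 kg

Volume: 279,000 US gal × 3.785 L/gal = 1,056,015 L.
[OCl⁻]/[HOCl] = 10^(pH − pKa) = 10^(7.49 − 7.46) = 1.072; fraction as HOCl = 1/(1 + 1.072) = 0.4827.
Free chlorine required for 0.85 ppm HOCl: 0.85 / 0.4827 = 1.761 ppm.
FC to add: 1.761 − 0.6 = 1.161 mg/L as Cl₂.
Cl₂ equivalent: 1.161 mg/L × 1,056,015 L = 1226 g.
Product at 88.2% available Cl: 1226 / 0.882 = 1390 g.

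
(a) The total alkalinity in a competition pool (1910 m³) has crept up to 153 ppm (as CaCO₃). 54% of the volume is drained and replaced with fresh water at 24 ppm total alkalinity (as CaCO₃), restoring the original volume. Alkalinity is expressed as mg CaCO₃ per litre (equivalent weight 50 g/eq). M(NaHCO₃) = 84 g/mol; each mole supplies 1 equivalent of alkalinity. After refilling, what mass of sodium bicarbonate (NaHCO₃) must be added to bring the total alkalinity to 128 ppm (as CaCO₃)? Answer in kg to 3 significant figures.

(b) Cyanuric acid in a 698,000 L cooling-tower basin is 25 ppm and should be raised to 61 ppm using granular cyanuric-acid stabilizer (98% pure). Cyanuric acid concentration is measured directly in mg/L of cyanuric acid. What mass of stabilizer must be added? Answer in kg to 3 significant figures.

(a) Volume: 1910 m³ = 1,910,000 L.
(a) After draining 54% and refilling: 153 × 0.46 + 24 × 0.54 = 83.34 ppm.
(a) Deficit to target: 128 − 83.34 = 44.66 mg/L.
(a) As CaCO₃: 44.66 mg/L × 1,910,000 L = 85,300 g; ÷ 50 g/eq ÷ 1 = 1706 mol NaHCO₃.
(a) Mass: 1706 × 84 = 143,300 g.

(b) CYA to add: (61 − 25) = 36 mg/L × 698,000 L = 25,130 g cyanuric acid.
(b) At 98% purity: 25,130 / 0.98 = 25,640 g product.

(a) 143 kg; (b) 25.6 kg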